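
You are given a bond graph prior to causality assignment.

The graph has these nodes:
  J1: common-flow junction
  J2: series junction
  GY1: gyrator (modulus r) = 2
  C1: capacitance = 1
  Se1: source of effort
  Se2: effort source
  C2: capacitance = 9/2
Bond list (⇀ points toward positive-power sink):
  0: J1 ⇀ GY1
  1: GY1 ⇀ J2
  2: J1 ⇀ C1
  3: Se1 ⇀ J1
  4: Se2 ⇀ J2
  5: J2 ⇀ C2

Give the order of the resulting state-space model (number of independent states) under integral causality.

β3 stroke→J1  (source Se1 imposes e)
β4 stroke→J2  (Se2 (Se) sets effort on bond)
β2 stroke→J1  (C1: C, integral causality)
β0 stroke→GY1  (J1 needs exactly one f-in)
β1 stroke→GY1  (GY1: gyrator matches bond 0)
β5 stroke→J2  (1-jn J2 has f-setter on 1)

2  (C1, C2 all integral)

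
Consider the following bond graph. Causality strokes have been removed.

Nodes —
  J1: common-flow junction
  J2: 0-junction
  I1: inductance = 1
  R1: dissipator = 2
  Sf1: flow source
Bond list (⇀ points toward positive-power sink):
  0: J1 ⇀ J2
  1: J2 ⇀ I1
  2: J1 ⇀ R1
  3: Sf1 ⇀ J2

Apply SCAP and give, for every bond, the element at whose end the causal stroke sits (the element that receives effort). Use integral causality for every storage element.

b3 stroke→Sf1  (source Sf1 imposes f)
b1 stroke→I1  (I1 outputs flow p/I1)
b0 stroke→J2  (only one effort-in slot at J2)
b2 stroke→J1  (J1 flow already set via bond 0)

bond 0 |J2
bond 1 |I1
bond 2 |J1
bond 3 |Sf1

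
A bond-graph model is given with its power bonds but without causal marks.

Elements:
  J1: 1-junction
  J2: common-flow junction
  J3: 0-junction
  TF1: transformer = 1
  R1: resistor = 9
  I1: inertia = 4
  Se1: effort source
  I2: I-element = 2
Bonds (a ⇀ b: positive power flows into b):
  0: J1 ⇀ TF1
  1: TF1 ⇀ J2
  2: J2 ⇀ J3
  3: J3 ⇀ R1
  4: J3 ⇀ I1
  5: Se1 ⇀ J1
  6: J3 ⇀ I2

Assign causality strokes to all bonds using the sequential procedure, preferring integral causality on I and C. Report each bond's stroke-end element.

bond 0 stroke→TF1
bond 1 stroke→J2
bond 2 stroke→J3
bond 3 stroke→R1
bond 4 stroke→I1
bond 5 stroke→J1
bond 6 stroke→I2

bond 5 |J1  (Se1 fixes effort; stroke away)
bond 0 |TF1  (J1: last free bond brings flow in)
bond 1 |J2  (TF1 one-in-one-out from 0)
bond 2 |J3  (J2 needs exactly one f-in)
bond 3 |R1  (common-e at J3 fixed by 2)
bond 4 |I1  (0-jn J3 has e-setter on 2)
bond 6 |I2  (0-jn J3 has e-setter on 2)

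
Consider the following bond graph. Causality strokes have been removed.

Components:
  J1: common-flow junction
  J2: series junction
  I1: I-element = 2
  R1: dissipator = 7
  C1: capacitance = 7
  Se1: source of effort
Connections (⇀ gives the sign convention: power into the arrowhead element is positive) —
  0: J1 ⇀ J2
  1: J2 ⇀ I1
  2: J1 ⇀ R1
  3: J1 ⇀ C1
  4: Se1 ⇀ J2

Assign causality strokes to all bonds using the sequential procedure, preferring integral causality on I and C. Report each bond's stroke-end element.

b4 |J2  (source Se1 imposes e)
b1 |I1  (I1: I, integral causality)
b0 |J2  (J2 flow already set via bond 1)
b2 |J1  (J1: bond 0 brought flow, rest push out)
b3 |J1  (common-f at J1 fixed by 0)

β0 stroke→J2
β1 stroke→I1
β2 stroke→J1
β3 stroke→J1
β4 stroke→J2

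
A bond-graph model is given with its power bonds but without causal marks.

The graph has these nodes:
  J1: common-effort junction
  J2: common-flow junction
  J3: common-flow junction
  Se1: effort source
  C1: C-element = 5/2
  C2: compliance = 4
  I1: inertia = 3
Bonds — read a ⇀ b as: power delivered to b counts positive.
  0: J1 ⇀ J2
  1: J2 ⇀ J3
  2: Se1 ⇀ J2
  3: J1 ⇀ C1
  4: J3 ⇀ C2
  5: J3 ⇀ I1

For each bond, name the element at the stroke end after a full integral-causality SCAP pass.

b2 stroke→J2  (Se1 fixes effort; stroke away)
b3 stroke→J1  (C1 integral (e out))
b0 stroke→J2  (0-jn J1 has e-setter on 3)
b1 stroke→J3  (J2: last free bond brings flow in)
b4 stroke→J3  (prefer integral on C2)
b5 stroke→I1  (only one flow-in slot at J3)

β0 stroke at J2
β1 stroke at J3
β2 stroke at J2
β3 stroke at J1
β4 stroke at J3
β5 stroke at I1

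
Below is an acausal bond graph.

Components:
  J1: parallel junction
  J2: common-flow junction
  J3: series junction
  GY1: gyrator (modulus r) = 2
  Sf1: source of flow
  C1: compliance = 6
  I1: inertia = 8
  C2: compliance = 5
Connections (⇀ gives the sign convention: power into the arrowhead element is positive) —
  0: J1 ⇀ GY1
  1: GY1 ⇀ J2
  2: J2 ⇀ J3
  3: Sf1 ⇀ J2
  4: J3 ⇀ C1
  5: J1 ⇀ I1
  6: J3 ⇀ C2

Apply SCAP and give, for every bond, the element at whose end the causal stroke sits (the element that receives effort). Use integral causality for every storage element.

β0 stroke→J1
β1 stroke→J2
β2 stroke→J2
β3 stroke→Sf1
β4 stroke→J3
β5 stroke→I1
β6 stroke→J3

β3 →Sf1  (source Sf1 imposes f)
β1 →J2  (J2: bond 3 brought flow, rest push out)
β2 →J2  (J2: bond 3 brought flow, rest push out)
β4 →J3  (1-jn J3 has f-setter on 2)
β6 →J3  (1-jn J3 has f-setter on 2)
β0 →J1  (GY1: gyrator matches bond 1)
β5 →I1  (J1 effort already set via bond 0)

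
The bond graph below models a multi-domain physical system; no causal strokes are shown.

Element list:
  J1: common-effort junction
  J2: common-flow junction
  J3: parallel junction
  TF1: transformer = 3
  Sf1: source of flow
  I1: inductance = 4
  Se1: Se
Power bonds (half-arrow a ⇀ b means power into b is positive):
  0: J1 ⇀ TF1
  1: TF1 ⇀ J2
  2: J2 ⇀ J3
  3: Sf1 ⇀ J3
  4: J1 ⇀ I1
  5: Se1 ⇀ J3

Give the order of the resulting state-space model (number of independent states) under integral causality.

bond 3 →Sf1  (Sf1 fixes flow; stroke at Sf1)
bond 5 →J3  (Se1: effort source, stroke at far end)
bond 2 →J2  (J3 effort already set via bond 5)
bond 1 →TF1  (only one flow-in slot at J2)
bond 0 →J1  (TF TF1: opposite of bond 1)
bond 4 →I1  (J1 effort already set via bond 0)

1  (I1 all integral)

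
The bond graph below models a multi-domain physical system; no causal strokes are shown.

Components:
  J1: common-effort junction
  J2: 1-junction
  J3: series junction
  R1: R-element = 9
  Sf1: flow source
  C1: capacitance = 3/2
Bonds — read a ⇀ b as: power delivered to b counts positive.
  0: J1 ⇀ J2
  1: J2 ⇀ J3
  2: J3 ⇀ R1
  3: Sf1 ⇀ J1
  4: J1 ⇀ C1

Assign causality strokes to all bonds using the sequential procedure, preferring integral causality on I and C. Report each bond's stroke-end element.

bond 3 stroke at Sf1  (Sf1: flow source, stroke at near end)
bond 4 stroke at J1  (prefer integral on C1)
bond 0 stroke at J2  (J1: bond 4 brought effort, rest push out)
bond 1 stroke at J3  (J2: last free bond brings flow in)
bond 2 stroke at R1  (only one flow-in slot at J3)

#0 |J2
#1 |J3
#2 |R1
#3 |Sf1
#4 |J1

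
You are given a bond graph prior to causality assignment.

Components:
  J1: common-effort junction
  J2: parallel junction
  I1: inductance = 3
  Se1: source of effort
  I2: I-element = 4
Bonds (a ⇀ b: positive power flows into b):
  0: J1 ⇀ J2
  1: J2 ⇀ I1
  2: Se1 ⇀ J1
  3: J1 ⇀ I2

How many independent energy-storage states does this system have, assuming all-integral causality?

2  (I1, I2 all integral)

#2 stroke→J1  (source Se1 imposes e)
#0 stroke→J2  (J1 effort already set via bond 2)
#3 stroke→I2  (common-e at J1 fixed by 2)
#1 stroke→I1  (0-jn J2 has e-setter on 0)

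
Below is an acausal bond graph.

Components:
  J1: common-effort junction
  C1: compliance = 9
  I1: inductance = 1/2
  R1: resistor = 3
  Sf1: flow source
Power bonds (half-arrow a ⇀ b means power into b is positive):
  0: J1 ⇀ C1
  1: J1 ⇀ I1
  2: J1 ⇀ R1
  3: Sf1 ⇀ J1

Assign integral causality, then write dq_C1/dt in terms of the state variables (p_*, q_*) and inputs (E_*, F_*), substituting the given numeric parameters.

dq_C1/dt = F_Sf1 - 2*p_I1 - q_C1/27

β3 |Sf1  (Sf1 (Sf) sets flow on bond)
β0 |J1  (C1 integral (e out))
β1 |I1  (0-jn J1 has e-setter on 0)
β2 |R1  (J1 effort already set via bond 0)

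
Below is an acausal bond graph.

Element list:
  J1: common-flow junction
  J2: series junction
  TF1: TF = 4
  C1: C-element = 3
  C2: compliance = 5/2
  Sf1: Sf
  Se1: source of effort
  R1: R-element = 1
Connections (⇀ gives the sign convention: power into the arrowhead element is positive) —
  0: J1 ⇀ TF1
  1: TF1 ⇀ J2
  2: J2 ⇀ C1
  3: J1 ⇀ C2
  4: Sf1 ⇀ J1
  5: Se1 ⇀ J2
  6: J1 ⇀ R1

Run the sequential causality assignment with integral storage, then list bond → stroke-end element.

β0 →J1
β1 →TF1
β2 →J2
β3 →J1
β4 →Sf1
β5 →J2
β6 →J1

bond 4 |Sf1  (source Sf1 imposes f)
bond 5 |J2  (Se1: effort source, stroke at far end)
bond 0 |J1  (1-jn J1 has f-setter on 4)
bond 3 |J1  (1-jn J1 has f-setter on 4)
bond 6 |J1  (J1: bond 4 brought flow, rest push out)
bond 1 |TF1  (TF1: transformer flips bond 0)
bond 2 |J2  (common-f at J2 fixed by 1)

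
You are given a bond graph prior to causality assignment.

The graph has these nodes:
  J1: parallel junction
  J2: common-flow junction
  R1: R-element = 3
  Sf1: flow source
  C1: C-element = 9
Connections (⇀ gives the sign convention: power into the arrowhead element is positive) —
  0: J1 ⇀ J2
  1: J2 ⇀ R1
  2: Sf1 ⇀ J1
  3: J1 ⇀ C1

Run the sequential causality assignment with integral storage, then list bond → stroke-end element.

#2 stroke→Sf1  (Sf1: flow source, stroke at near end)
#3 stroke→J1  (prefer integral on C1)
#0 stroke→J2  (0-jn J1 has e-setter on 3)
#1 stroke→R1  (J2: last free bond brings flow in)

#0 |J2
#1 |R1
#2 |Sf1
#3 |J1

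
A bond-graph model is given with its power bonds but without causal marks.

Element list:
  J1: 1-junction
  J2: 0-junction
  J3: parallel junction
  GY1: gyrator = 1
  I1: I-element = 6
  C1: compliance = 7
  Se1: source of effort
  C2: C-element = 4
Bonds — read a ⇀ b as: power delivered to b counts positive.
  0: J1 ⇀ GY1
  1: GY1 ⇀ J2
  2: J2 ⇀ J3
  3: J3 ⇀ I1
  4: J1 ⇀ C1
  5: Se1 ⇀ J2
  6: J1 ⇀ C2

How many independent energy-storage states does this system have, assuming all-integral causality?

β5 |J2  (Se1 (Se) sets effort on bond)
β1 |GY1  (J2 effort already set via bond 5)
β2 |J3  (J2 effort already set via bond 5)
β3 |I1  (common-e at J3 fixed by 2)
β0 |GY1  (GY GY1: same side as bond 1)
β4 |J1  (1-jn J1 has f-setter on 0)
β6 |J1  (1-jn J1 has f-setter on 0)

3  (C1, C2, I1 all integral)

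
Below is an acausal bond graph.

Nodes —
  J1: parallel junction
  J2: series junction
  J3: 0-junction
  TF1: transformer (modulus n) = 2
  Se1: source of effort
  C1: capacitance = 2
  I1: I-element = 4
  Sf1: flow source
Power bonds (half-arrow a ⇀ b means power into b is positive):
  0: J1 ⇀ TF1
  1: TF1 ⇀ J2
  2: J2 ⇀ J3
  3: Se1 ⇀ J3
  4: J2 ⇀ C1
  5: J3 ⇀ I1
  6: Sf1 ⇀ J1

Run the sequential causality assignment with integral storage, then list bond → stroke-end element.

β3 |J3  (Se1 fixes effort; stroke away)
β6 |Sf1  (Sf1 fixes flow; stroke at Sf1)
β0 |J1  (J1: last free bond brings effort in)
β2 |J2  (J3 effort already set via bond 3)
β5 |I1  (0-jn J3 has e-setter on 3)
β1 |TF1  (TF1: transformer flips bond 0)
β4 |J2  (common-f at J2 fixed by 1)

bond 0 stroke→J1
bond 1 stroke→TF1
bond 2 stroke→J2
bond 3 stroke→J3
bond 4 stroke→J2
bond 5 stroke→I1
bond 6 stroke→Sf1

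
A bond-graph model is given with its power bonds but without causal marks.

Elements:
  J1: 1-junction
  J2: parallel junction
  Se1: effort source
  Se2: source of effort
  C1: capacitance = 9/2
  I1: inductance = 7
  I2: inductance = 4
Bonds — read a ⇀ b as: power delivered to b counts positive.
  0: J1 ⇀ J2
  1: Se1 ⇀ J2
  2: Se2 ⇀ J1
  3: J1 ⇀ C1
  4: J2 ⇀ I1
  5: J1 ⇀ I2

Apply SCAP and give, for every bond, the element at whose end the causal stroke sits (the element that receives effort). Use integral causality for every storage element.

bond 1 |J2  (Se1 fixes effort; stroke away)
bond 2 |J1  (Se2: effort source, stroke at far end)
bond 0 |J1  (common-e at J2 fixed by 1)
bond 4 |I1  (J2 effort already set via bond 1)
bond 3 |J1  (C1 integral (e out))
bond 5 |I2  (only one flow-in slot at J1)

#0 stroke→J1
#1 stroke→J2
#2 stroke→J1
#3 stroke→J1
#4 stroke→I1
#5 stroke→I2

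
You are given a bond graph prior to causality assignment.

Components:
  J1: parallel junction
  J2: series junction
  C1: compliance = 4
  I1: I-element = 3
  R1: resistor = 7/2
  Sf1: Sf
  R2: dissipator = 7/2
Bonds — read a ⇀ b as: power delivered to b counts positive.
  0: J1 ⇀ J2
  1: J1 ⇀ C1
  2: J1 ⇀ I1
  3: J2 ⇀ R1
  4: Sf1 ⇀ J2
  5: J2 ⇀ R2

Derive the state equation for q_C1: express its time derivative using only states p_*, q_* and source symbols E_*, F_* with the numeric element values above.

dq_C1/dt = -F_Sf1 - p_I1/3

#4 |Sf1  (source Sf1 imposes f)
#0 |J2  (J2 flow already set via bond 4)
#3 |J2  (J2 flow already set via bond 4)
#5 |J2  (1-jn J2 has f-setter on 4)
#1 |J1  (C1 outputs effort q/C1)
#2 |I1  (J1 effort already set via bond 1)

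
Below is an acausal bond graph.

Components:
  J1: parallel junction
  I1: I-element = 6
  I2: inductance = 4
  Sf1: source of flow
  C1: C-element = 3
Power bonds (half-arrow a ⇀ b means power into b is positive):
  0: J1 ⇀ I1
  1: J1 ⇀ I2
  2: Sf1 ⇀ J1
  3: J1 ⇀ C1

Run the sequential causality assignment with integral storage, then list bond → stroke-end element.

b0 →I1
b1 →I2
b2 →Sf1
b3 →J1

β2 →Sf1  (Sf1 (Sf) sets flow on bond)
β0 →I1  (I1 outputs flow p/I1)
β1 →I2  (I2 integral (f out))
β3 →J1  (J1 needs exactly one e-in)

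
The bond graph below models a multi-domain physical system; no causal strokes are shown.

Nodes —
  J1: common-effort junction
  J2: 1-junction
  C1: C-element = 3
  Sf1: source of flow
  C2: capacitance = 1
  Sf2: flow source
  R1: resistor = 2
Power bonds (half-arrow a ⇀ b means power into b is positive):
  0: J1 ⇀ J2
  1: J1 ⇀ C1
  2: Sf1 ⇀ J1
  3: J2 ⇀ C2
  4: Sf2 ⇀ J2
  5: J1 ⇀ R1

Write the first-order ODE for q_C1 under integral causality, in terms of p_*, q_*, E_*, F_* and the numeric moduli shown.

dq_C1/dt = F_Sf1 - F_Sf2 - q_C1/6

b2 →Sf1  (Sf1 fixes flow; stroke at Sf1)
b4 →Sf2  (source Sf2 imposes f)
b0 →J2  (J2 flow already set via bond 4)
b3 →J2  (J2 flow already set via bond 4)
b1 →J1  (prefer integral on C1)
b5 →R1  (common-e at J1 fixed by 1)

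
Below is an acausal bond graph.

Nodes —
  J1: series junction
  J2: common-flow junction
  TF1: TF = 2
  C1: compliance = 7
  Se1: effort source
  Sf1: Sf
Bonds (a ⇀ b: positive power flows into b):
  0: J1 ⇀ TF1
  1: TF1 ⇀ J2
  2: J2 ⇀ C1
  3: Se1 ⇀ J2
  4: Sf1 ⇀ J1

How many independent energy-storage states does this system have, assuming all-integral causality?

b3 |J2  (Se1: effort source, stroke at far end)
b4 |Sf1  (source Sf1 imposes f)
b0 |J1  (common-f at J1 fixed by 4)
b1 |TF1  (TF1 one-in-one-out from 0)
b2 |J2  (J2 flow already set via bond 1)

1  (C1 all integral)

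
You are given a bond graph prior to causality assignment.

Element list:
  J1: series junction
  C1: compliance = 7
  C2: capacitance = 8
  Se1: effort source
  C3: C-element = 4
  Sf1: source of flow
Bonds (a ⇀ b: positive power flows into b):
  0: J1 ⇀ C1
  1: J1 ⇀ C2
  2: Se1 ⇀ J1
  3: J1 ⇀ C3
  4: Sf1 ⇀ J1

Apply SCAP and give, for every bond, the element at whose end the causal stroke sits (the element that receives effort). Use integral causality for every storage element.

b0 |J1
b1 |J1
b2 |J1
b3 |J1
b4 |Sf1

β2 →J1  (Se1 fixes effort; stroke away)
β4 →Sf1  (Sf1 fixes flow; stroke at Sf1)
β0 →J1  (J1 flow already set via bond 4)
β1 →J1  (common-f at J1 fixed by 4)
β3 →J1  (common-f at J1 fixed by 4)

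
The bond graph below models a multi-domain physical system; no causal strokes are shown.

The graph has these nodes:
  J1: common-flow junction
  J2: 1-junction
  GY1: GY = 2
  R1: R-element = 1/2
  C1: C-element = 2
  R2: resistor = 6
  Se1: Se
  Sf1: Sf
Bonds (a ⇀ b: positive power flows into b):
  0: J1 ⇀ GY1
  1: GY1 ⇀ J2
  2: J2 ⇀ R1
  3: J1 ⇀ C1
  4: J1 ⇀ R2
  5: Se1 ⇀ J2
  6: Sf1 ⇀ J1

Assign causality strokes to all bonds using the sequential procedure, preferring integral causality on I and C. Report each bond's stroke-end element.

β5 stroke at J2  (Se1 fixes effort; stroke away)
β6 stroke at Sf1  (Sf1 fixes flow; stroke at Sf1)
β0 stroke at J1  (1-jn J1 has f-setter on 6)
β3 stroke at J1  (1-jn J1 has f-setter on 6)
β4 stroke at J1  (J1 flow already set via bond 6)
β1 stroke at J2  (GY1: gyrator matches bond 0)
β2 stroke at R1  (only one flow-in slot at J2)

bond 0 |J1
bond 1 |J2
bond 2 |R1
bond 3 |J1
bond 4 |J1
bond 5 |J2
bond 6 |Sf1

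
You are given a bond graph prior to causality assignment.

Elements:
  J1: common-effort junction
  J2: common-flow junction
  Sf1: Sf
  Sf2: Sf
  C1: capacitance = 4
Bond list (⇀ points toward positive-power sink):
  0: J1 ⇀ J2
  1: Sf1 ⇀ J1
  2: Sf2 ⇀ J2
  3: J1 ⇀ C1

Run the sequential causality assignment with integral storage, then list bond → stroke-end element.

β1 →Sf1  (source Sf1 imposes f)
β2 →Sf2  (Sf2 fixes flow; stroke at Sf2)
β0 →J2  (J2 flow already set via bond 2)
β3 →J1  (closing 0-jn rule on J1)

bond 0 →J2
bond 1 →Sf1
bond 2 →Sf2
bond 3 →J1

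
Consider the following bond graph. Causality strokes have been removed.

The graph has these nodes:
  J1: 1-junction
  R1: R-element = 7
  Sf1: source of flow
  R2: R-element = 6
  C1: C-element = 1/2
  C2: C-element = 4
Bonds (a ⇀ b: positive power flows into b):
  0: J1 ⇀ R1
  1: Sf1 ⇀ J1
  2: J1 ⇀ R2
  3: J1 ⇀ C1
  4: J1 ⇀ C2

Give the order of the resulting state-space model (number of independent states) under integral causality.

2  (C1, C2 all integral)

b1 stroke→Sf1  (source Sf1 imposes f)
b0 stroke→J1  (J1: bond 1 brought flow, rest push out)
b2 stroke→J1  (common-f at J1 fixed by 1)
b3 stroke→J1  (1-jn J1 has f-setter on 1)
b4 stroke→J1  (J1 flow already set via bond 1)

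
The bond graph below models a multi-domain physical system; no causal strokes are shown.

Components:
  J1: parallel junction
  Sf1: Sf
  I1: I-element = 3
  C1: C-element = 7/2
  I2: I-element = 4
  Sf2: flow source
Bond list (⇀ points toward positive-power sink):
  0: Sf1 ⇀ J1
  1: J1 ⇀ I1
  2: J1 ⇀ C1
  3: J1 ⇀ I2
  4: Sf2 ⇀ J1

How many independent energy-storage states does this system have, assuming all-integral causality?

3  (C1, I1, I2 all integral)

b0 stroke→Sf1  (Sf1 fixes flow; stroke at Sf1)
b4 stroke→Sf2  (Sf2: flow source, stroke at near end)
b1 stroke→I1  (prefer integral on I1)
b2 stroke→J1  (prefer integral on C1)
b3 stroke→I2  (0-jn J1 has e-setter on 2)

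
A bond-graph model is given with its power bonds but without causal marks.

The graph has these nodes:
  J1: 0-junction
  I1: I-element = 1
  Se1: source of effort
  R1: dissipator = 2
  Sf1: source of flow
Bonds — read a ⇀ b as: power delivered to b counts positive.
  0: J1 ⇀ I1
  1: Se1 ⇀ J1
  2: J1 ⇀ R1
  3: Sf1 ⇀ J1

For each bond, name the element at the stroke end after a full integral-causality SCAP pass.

bond 1 →J1  (Se1: effort source, stroke at far end)
bond 3 →Sf1  (Sf1: flow source, stroke at near end)
bond 0 →I1  (common-e at J1 fixed by 1)
bond 2 →R1  (J1 effort already set via bond 1)

β0 |I1
β1 |J1
β2 |R1
β3 |Sf1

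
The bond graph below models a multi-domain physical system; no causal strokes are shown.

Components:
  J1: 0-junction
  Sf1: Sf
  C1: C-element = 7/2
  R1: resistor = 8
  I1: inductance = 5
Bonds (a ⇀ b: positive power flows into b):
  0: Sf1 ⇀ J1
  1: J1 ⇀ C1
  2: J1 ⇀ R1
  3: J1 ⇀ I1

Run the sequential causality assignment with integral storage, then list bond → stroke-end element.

β0 |Sf1  (Sf1 (Sf) sets flow on bond)
β1 |J1  (C1 integral (e out))
β2 |R1  (J1: bond 1 brought effort, rest push out)
β3 |I1  (0-jn J1 has e-setter on 1)

β0 →Sf1
β1 →J1
β2 →R1
β3 →I1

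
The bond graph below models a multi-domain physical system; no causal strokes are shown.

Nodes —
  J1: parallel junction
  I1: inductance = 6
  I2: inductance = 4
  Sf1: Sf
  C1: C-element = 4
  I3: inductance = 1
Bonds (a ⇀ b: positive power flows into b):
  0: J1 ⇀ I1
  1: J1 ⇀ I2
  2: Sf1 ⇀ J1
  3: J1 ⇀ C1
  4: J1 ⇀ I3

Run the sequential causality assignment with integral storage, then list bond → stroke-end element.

b0 |I1
b1 |I2
b2 |Sf1
b3 |J1
b4 |I3

b2 →Sf1  (Sf1 (Sf) sets flow on bond)
b0 →I1  (I1 outputs flow p/I1)
b1 →I2  (I2 integral (f out))
b3 →J1  (C1: C, integral causality)
b4 →I3  (0-jn J1 has e-setter on 3)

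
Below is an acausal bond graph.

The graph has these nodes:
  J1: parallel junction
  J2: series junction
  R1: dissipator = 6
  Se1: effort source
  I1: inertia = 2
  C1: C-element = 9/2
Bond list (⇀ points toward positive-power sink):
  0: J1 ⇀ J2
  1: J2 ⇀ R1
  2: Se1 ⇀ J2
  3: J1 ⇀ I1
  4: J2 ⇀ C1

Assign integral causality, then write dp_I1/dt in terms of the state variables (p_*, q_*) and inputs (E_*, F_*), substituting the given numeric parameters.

β2 |J2  (Se1 (Se) sets effort on bond)
β3 |I1  (I1 outputs flow p/I1)
β0 |J1  (only one effort-in slot at J1)
β1 |J2  (J2 flow already set via bond 0)
β4 |J2  (J2 flow already set via bond 0)

dp_I1/dt = -E_Se1 - 3*p_I1 + 2*q_C1/9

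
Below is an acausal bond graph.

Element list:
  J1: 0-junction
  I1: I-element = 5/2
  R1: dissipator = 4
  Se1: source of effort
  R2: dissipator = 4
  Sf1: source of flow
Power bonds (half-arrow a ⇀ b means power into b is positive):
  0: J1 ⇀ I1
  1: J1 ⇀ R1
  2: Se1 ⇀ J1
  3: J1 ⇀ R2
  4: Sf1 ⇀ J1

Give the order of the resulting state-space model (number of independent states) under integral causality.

#2 stroke→J1  (Se1 fixes effort; stroke away)
#4 stroke→Sf1  (Sf1 fixes flow; stroke at Sf1)
#0 stroke→I1  (common-e at J1 fixed by 2)
#1 stroke→R1  (J1 effort already set via bond 2)
#3 stroke→R2  (0-jn J1 has e-setter on 2)

1  (I1 all integral)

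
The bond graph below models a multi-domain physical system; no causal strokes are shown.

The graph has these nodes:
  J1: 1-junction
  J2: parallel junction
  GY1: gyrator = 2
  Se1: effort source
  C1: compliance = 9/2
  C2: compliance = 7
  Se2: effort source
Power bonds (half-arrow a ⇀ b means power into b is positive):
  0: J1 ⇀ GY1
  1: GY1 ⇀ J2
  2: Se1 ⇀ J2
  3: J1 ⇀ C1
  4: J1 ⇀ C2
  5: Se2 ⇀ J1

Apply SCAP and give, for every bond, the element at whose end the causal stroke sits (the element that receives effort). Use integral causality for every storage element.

bond 0 →GY1
bond 1 →GY1
bond 2 →J2
bond 3 →J1
bond 4 →J1
bond 5 →J1

β2 →J2  (Se1 (Se) sets effort on bond)
β5 →J1  (Se2 fixes effort; stroke away)
β1 →GY1  (J2 effort already set via bond 2)
β0 →GY1  (GY1 both-in/both-out from 1)
β3 →J1  (J1: bond 0 brought flow, rest push out)
β4 →J1  (J1: bond 0 brought flow, rest push out)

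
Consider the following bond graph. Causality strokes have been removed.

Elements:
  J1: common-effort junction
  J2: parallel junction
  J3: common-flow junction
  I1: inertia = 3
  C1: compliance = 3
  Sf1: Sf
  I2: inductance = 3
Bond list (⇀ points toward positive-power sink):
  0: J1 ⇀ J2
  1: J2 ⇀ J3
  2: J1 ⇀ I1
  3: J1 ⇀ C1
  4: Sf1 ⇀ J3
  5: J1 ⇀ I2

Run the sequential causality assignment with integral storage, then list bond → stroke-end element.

bond 4 stroke at Sf1  (Sf1: flow source, stroke at near end)
bond 1 stroke at J3  (J3: bond 4 brought flow, rest push out)
bond 0 stroke at J2  (closing 0-jn rule on J2)
bond 2 stroke at I1  (I1 outputs flow p/I1)
bond 3 stroke at J1  (C1 integral (e out))
bond 5 stroke at I2  (0-jn J1 has e-setter on 3)

#0 stroke at J2
#1 stroke at J3
#2 stroke at I1
#3 stroke at J1
#4 stroke at Sf1
#5 stroke at I2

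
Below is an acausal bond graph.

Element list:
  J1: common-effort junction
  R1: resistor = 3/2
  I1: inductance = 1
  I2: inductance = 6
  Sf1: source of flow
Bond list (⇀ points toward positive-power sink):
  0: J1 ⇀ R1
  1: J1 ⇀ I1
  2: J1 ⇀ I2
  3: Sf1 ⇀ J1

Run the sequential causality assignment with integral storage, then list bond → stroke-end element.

#3 →Sf1  (source Sf1 imposes f)
#1 →I1  (prefer integral on I1)
#2 →I2  (I2 outputs flow p/I2)
#0 →J1  (J1: last free bond brings effort in)

β0 stroke→J1
β1 stroke→I1
β2 stroke→I2
β3 stroke→Sf1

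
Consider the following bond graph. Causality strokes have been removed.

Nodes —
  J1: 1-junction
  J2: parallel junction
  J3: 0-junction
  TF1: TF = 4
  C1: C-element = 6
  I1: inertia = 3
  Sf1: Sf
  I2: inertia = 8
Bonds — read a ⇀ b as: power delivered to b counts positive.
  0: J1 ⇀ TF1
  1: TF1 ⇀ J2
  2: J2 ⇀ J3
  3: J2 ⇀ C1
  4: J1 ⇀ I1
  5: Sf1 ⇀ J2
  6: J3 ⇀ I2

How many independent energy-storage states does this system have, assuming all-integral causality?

3  (C1, I1, I2 all integral)

bond 5 stroke→Sf1  (source Sf1 imposes f)
bond 3 stroke→J2  (C1: C, integral causality)
bond 1 stroke→TF1  (J2: bond 3 brought effort, rest push out)
bond 2 stroke→J3  (J2 effort already set via bond 3)
bond 6 stroke→I2  (J3: bond 2 brought effort, rest push out)
bond 0 stroke→J1  (through TF1, causality passes straight; one stroke at TF1)
bond 4 stroke→I1  (closing 1-jn rule on J1)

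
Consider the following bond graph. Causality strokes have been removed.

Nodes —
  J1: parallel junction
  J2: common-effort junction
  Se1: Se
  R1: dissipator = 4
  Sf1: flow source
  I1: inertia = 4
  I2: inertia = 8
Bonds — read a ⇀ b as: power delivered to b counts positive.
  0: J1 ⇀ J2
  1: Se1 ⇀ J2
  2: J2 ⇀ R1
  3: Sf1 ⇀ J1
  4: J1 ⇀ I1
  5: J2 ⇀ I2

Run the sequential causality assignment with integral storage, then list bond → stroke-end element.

β1 stroke→J2  (Se1 (Se) sets effort on bond)
β3 stroke→Sf1  (Sf1 fixes flow; stroke at Sf1)
β0 stroke→J1  (common-e at J2 fixed by 1)
β2 stroke→R1  (0-jn J2 has e-setter on 1)
β5 stroke→I2  (J2 effort already set via bond 1)
β4 stroke→I1  (J1 effort already set via bond 0)

bond 0 |J1
bond 1 |J2
bond 2 |R1
bond 3 |Sf1
bond 4 |I1
bond 5 |I2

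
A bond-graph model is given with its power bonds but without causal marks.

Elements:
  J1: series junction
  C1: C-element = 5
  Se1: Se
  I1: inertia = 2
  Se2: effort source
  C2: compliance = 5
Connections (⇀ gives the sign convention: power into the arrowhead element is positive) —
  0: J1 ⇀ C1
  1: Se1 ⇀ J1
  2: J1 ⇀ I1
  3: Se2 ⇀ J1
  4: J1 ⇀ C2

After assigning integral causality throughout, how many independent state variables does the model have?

b1 →J1  (Se1 (Se) sets effort on bond)
b3 →J1  (Se2: effort source, stroke at far end)
b0 →J1  (C1 outputs effort q/C1)
b2 →I1  (I1: I, integral causality)
b4 →J1  (common-f at J1 fixed by 2)

3  (C1, C2, I1 all integral)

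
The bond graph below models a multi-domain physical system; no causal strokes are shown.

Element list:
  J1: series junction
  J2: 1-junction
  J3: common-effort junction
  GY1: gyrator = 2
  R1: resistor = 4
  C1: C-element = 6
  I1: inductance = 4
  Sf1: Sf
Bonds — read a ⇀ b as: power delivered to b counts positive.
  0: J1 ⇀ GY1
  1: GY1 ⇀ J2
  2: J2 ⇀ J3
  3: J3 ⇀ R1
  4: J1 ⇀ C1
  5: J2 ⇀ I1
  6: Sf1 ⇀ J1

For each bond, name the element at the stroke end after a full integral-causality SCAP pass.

bond 6 |Sf1  (Sf1 (Sf) sets flow on bond)
bond 0 |J1  (common-f at J1 fixed by 6)
bond 4 |J1  (J1: bond 6 brought flow, rest push out)
bond 1 |J2  (GY GY1: same side as bond 0)
bond 5 |I1  (I1 outputs flow p/I1)
bond 2 |J2  (J2 flow already set via bond 5)
bond 3 |J3  (only one effort-in slot at J3)

#0 →J1
#1 →J2
#2 →J2
#3 →J3
#4 →J1
#5 →I1
#6 →Sf1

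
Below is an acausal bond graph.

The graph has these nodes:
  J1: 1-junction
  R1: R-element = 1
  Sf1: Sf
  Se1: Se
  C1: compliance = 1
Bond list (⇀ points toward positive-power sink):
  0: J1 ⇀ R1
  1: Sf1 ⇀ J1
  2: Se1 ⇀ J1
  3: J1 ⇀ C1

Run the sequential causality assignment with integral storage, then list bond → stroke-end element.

bond 0 →J1
bond 1 →Sf1
bond 2 →J1
bond 3 →J1

#1 stroke→Sf1  (Sf1 fixes flow; stroke at Sf1)
#2 stroke→J1  (Se1 fixes effort; stroke away)
#0 stroke→J1  (1-jn J1 has f-setter on 1)
#3 stroke→J1  (1-jn J1 has f-setter on 1)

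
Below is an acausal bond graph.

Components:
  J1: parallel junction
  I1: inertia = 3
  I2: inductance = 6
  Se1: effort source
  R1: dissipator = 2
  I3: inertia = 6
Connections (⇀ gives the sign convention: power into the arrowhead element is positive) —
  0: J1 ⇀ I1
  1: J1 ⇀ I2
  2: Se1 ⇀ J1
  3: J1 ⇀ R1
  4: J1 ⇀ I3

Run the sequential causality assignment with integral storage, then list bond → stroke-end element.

β2 |J1  (source Se1 imposes e)
β0 |I1  (0-jn J1 has e-setter on 2)
β1 |I2  (common-e at J1 fixed by 2)
β3 |R1  (J1: bond 2 brought effort, rest push out)
β4 |I3  (common-e at J1 fixed by 2)

bond 0 →I1
bond 1 →I2
bond 2 →J1
bond 3 →R1
bond 4 →I3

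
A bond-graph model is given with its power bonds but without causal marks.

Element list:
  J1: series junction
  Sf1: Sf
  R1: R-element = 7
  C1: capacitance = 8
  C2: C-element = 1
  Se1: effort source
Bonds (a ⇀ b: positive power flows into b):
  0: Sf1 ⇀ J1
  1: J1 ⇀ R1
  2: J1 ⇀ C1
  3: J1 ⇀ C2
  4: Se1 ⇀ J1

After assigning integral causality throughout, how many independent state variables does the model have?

2  (C1, C2 all integral)

bond 0 stroke→Sf1  (Sf1 fixes flow; stroke at Sf1)
bond 4 stroke→J1  (Se1 fixes effort; stroke away)
bond 1 stroke→J1  (J1: bond 0 brought flow, rest push out)
bond 2 stroke→J1  (1-jn J1 has f-setter on 0)
bond 3 stroke→J1  (J1 flow already set via bond 0)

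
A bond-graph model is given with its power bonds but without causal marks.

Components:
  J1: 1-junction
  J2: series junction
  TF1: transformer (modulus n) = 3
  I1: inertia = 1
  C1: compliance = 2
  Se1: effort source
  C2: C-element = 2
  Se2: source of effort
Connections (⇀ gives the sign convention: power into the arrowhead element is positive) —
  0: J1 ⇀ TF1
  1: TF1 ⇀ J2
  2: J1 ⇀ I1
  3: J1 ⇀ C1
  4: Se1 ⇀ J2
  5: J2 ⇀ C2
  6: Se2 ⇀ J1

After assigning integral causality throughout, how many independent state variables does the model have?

3  (C1, C2, I1 all integral)

b4 stroke at J2  (source Se1 imposes e)
b6 stroke at J1  (source Se2 imposes e)
b2 stroke at I1  (I1 integral (f out))
b0 stroke at J1  (J1: bond 2 brought flow, rest push out)
b3 stroke at J1  (J1 flow already set via bond 2)
b1 stroke at TF1  (through TF1, causality passes straight; one stroke at TF1)
b5 stroke at J2  (J2: bond 1 brought flow, rest push out)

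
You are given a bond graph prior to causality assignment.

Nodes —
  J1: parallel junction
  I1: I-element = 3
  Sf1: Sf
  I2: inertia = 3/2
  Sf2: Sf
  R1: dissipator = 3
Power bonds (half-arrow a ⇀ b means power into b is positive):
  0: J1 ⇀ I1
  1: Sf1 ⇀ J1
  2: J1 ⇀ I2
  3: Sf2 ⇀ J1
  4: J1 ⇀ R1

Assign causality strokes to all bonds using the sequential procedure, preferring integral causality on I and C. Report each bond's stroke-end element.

β1 stroke→Sf1  (source Sf1 imposes f)
β3 stroke→Sf2  (Sf2 (Sf) sets flow on bond)
β0 stroke→I1  (I1 outputs flow p/I1)
β2 stroke→I2  (I2 outputs flow p/I2)
β4 stroke→J1  (closing 0-jn rule on J1)

bond 0 stroke at I1
bond 1 stroke at Sf1
bond 2 stroke at I2
bond 3 stroke at Sf2
bond 4 stroke at J1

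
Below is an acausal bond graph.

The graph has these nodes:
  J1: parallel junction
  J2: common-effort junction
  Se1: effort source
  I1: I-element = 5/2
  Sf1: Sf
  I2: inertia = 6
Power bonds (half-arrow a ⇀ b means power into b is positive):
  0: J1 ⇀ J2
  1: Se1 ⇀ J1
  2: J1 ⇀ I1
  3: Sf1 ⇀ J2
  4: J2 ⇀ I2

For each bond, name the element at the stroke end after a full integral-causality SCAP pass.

β1 |J1  (Se1: effort source, stroke at far end)
β3 |Sf1  (Sf1: flow source, stroke at near end)
β0 |J2  (J1: bond 1 brought effort, rest push out)
β2 |I1  (J1: bond 1 brought effort, rest push out)
β4 |I2  (0-jn J2 has e-setter on 0)

b0 stroke→J2
b1 stroke→J1
b2 stroke→I1
b3 stroke→Sf1
b4 stroke→I2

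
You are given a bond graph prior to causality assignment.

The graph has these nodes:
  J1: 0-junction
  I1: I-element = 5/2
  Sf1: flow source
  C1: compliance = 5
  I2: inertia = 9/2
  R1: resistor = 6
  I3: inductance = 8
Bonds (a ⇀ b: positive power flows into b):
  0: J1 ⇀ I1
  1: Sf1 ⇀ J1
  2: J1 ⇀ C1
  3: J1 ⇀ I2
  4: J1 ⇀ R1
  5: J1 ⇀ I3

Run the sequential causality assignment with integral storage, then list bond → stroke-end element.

#0 stroke at I1
#1 stroke at Sf1
#2 stroke at J1
#3 stroke at I2
#4 stroke at R1
#5 stroke at I3

b1 |Sf1  (Sf1 (Sf) sets flow on bond)
b0 |I1  (I1 integral (f out))
b2 |J1  (C1: C, integral causality)
b3 |I2  (common-e at J1 fixed by 2)
b4 |R1  (J1: bond 2 brought effort, rest push out)
b5 |I3  (J1 effort already set via bond 2)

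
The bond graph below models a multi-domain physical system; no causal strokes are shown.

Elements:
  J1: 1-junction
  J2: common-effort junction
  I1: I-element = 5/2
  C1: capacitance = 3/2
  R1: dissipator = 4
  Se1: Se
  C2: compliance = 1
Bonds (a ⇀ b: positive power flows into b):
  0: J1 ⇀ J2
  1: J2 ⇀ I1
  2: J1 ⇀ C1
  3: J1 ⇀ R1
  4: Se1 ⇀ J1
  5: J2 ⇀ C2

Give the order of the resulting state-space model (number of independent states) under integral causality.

bond 4 stroke→J1  (Se1 (Se) sets effort on bond)
bond 1 stroke→I1  (I1 integral (f out))
bond 2 stroke→J1  (C1: C, integral causality)
bond 5 stroke→J2  (C2 outputs effort q/C2)
bond 0 stroke→J1  (J2 effort already set via bond 5)
bond 3 stroke→R1  (J1: last free bond brings flow in)

3  (C1, C2, I1 all integral)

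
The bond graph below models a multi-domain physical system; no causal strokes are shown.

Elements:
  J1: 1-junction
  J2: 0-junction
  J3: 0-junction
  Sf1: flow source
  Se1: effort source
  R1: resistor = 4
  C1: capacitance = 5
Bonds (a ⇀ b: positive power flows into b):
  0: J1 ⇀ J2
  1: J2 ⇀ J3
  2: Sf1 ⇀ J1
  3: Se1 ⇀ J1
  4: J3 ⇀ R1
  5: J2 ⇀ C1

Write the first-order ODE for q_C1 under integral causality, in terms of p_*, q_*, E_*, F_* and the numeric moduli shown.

dq_C1/dt = F_Sf1 - q_C1/20

b2 stroke at Sf1  (Sf1: flow source, stroke at near end)
b3 stroke at J1  (Se1 (Se) sets effort on bond)
b0 stroke at J1  (J1: bond 2 brought flow, rest push out)
b5 stroke at J2  (C1 integral (e out))
b1 stroke at J3  (0-jn J2 has e-setter on 5)
b4 stroke at R1  (J3 effort already set via bond 1)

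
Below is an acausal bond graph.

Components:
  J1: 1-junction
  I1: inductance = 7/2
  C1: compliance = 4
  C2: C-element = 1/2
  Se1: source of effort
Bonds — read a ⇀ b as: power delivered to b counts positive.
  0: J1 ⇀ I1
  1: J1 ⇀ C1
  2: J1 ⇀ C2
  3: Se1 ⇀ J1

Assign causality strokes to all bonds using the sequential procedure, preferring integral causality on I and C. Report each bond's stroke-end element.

bond 3 stroke at J1  (Se1 (Se) sets effort on bond)
bond 0 stroke at I1  (I1: I, integral causality)
bond 1 stroke at J1  (1-jn J1 has f-setter on 0)
bond 2 stroke at J1  (1-jn J1 has f-setter on 0)

β0 stroke→I1
β1 stroke→J1
β2 stroke→J1
β3 stroke→J1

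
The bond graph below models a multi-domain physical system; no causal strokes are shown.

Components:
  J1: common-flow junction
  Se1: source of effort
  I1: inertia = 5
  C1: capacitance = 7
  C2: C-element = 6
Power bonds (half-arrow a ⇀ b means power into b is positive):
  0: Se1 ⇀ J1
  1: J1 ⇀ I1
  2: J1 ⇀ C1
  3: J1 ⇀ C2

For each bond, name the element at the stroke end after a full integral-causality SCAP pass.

b0 |J1
b1 |I1
b2 |J1
b3 |J1

b0 stroke at J1  (Se1: effort source, stroke at far end)
b1 stroke at I1  (I1 outputs flow p/I1)
b2 stroke at J1  (J1: bond 1 brought flow, rest push out)
b3 stroke at J1  (common-f at J1 fixed by 1)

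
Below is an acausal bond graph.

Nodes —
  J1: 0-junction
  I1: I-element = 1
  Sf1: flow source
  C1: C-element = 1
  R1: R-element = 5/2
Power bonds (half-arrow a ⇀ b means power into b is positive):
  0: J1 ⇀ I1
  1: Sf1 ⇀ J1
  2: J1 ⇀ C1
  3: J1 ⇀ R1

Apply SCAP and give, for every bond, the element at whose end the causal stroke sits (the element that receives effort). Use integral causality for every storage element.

b0 →I1
b1 →Sf1
b2 →J1
b3 →R1

#1 stroke at Sf1  (Sf1: flow source, stroke at near end)
#0 stroke at I1  (I1: I, integral causality)
#2 stroke at J1  (C1 outputs effort q/C1)
#3 stroke at R1  (0-jn J1 has e-setter on 2)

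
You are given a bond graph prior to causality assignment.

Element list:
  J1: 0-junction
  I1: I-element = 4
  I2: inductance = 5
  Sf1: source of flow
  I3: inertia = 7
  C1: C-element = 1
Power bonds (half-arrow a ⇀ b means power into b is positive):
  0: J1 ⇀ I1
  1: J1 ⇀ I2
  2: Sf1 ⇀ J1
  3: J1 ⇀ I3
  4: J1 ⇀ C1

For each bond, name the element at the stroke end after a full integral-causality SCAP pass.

b0 |I1
b1 |I2
b2 |Sf1
b3 |I3
b4 |J1

#2 stroke→Sf1  (Sf1 (Sf) sets flow on bond)
#0 stroke→I1  (I1 outputs flow p/I1)
#1 stroke→I2  (I2 outputs flow p/I2)
#3 stroke→I3  (I3: I, integral causality)
#4 stroke→J1  (closing 0-jn rule on J1)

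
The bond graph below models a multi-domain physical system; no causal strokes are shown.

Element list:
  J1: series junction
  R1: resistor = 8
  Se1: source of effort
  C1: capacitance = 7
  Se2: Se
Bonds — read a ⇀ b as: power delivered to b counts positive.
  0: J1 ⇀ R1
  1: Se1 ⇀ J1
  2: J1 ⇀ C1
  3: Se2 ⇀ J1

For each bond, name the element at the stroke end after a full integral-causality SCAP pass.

β0 |R1
β1 |J1
β2 |J1
β3 |J1

β1 stroke→J1  (Se1: effort source, stroke at far end)
β3 stroke→J1  (Se2: effort source, stroke at far end)
β2 stroke→J1  (prefer integral on C1)
β0 stroke→R1  (J1: last free bond brings flow in)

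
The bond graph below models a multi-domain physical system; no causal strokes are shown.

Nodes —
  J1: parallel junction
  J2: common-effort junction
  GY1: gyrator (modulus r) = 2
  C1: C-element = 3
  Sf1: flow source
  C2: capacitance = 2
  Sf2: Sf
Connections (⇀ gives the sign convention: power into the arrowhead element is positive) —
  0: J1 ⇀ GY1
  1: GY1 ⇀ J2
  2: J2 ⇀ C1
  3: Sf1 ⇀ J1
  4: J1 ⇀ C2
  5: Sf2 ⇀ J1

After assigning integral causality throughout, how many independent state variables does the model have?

bond 3 |Sf1  (Sf1: flow source, stroke at near end)
bond 5 |Sf2  (Sf2 fixes flow; stroke at Sf2)
bond 2 |J2  (prefer integral on C1)
bond 1 |GY1  (J2: bond 2 brought effort, rest push out)
bond 0 |GY1  (GY GY1: same side as bond 1)
bond 4 |J1  (J1 needs exactly one e-in)

2  (C1, C2 all integral)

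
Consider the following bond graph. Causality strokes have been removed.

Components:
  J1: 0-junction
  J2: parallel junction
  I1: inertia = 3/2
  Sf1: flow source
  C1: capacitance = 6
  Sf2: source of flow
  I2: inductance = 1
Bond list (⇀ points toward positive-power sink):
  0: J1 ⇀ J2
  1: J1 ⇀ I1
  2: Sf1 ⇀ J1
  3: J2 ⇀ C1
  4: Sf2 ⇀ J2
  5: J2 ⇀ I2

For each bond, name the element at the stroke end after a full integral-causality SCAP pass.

b0 stroke→J1
b1 stroke→I1
b2 stroke→Sf1
b3 stroke→J2
b4 stroke→Sf2
b5 stroke→I2

#2 stroke at Sf1  (Sf1: flow source, stroke at near end)
#4 stroke at Sf2  (source Sf2 imposes f)
#1 stroke at I1  (I1 integral (f out))
#0 stroke at J1  (closing 0-jn rule on J1)
#3 stroke at J2  (prefer integral on C1)
#5 stroke at I2  (common-e at J2 fixed by 3)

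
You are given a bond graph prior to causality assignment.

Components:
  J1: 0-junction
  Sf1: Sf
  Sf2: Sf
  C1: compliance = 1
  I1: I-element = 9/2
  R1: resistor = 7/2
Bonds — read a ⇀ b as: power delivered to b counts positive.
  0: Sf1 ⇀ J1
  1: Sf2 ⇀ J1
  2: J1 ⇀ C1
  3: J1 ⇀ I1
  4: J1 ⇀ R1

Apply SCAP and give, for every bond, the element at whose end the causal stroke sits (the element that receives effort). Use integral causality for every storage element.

bond 0 →Sf1  (Sf1 (Sf) sets flow on bond)
bond 1 →Sf2  (Sf2 (Sf) sets flow on bond)
bond 2 →J1  (prefer integral on C1)
bond 3 →I1  (0-jn J1 has e-setter on 2)
bond 4 →R1  (J1: bond 2 brought effort, rest push out)

b0 |Sf1
b1 |Sf2
b2 |J1
b3 |I1
b4 |R1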